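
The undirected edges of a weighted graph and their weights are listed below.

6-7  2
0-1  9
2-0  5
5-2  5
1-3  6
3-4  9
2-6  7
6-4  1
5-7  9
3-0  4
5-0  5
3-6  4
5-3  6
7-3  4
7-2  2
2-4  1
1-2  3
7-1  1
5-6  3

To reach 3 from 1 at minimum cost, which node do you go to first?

7

Compare a few routes:
1 → 7 → 3: 1+4 = 5
1 → 3: 6 = 6
The minimum is 5 via 1 → 7 → 3.
So from 1 the first move is to 7.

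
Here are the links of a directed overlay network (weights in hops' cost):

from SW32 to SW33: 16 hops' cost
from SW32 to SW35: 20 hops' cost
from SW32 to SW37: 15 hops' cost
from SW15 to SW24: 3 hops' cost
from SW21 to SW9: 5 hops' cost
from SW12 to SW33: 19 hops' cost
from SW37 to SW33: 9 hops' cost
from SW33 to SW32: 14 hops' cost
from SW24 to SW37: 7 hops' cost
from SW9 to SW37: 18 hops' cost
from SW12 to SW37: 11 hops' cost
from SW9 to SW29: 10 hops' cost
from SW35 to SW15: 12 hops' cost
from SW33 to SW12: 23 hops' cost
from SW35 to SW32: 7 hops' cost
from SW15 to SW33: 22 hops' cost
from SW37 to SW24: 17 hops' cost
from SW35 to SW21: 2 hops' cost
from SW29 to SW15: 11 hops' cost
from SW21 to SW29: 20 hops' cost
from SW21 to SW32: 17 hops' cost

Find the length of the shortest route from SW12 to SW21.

55 hops' cost

Settle nodes by increasing distance from SW12:
SW12: 0
SW37: 11  (via SW12)
SW33: 19  (via SW12)
SW24: 28  (via SW37)
SW32: 33  (via SW33)
SW35: 53  (via SW32)
SW21: 55  (via SW35)
Shortest route: SW12–SW33–SW32–SW35–SW21 = 55 hops' cost.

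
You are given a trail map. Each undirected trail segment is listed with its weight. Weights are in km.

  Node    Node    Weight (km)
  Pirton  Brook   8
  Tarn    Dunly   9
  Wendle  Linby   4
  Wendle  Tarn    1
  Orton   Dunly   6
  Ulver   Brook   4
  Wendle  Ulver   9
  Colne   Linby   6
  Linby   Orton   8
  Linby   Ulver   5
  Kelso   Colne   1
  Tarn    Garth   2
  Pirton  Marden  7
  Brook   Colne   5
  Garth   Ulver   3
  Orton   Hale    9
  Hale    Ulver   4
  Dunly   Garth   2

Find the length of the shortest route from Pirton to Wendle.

18 km

Settle nodes by increasing distance from Pirton:
Pirton: 0
Marden: 7  (via Pirton)
Brook: 8  (via Pirton)
Ulver: 12  (via Brook)
Colne: 13  (via Brook)
Kelso: 14  (via Colne)
Garth: 15  (via Ulver)
Hale: 16  (via Ulver)
Dunly: 17  (via Garth)
Tarn: 17  (via Garth)
Linby: 17  (via Ulver)
Wendle: 18  (via Tarn)
Shortest route: Pirton → Brook → Ulver → Garth → Tarn → Wendle = 18 km.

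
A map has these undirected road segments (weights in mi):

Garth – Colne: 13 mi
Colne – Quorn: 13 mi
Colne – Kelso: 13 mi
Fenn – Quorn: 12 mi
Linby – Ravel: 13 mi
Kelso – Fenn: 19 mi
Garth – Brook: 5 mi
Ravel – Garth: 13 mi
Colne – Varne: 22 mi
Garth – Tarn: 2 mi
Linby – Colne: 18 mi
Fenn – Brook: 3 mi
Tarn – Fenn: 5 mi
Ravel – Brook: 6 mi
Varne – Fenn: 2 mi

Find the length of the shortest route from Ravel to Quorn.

21 mi

Candidate routes:
Ravel → Brook → Garth → Tarn → Fenn → Quorn: 6+5+2+5+12 = 30
Ravel → Brook → Fenn → Quorn: 6+3+12 = 21
The minimum is 21 mi via Ravel → Brook → Fenn → Quorn.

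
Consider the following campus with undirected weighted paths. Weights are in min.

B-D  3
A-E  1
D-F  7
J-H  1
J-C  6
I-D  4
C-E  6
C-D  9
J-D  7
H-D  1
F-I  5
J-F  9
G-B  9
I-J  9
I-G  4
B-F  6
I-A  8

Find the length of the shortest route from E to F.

Settle nodes by increasing distance from E:
E: 0
A: 1  (via E)
C: 6  (via E)
I: 9  (via A)
J: 12  (via C)
D: 13  (via I)
G: 13  (via I)
H: 13  (via J)
F: 14  (via I)
Shortest route: E–A–I–F = 14 min.

14 min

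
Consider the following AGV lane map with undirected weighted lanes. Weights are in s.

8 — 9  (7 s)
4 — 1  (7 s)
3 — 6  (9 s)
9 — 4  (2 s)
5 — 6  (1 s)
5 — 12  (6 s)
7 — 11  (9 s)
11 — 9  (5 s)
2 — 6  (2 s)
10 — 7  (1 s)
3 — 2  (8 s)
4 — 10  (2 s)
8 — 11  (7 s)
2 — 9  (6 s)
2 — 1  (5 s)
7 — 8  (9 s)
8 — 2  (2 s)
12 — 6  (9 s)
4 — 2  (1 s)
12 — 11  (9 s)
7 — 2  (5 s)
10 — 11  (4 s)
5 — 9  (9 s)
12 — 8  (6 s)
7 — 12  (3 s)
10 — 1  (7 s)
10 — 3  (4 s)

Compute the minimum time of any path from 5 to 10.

Shortest distances from 5:
5: 0
6: 1  (via 5)
2: 3  (via 6)
4: 4  (via 2)
8: 5  (via 2)
9: 6  (via 4)
10: 6  (via 4)
Shortest route: 5–6–2–4–10 = 6 s.

6 s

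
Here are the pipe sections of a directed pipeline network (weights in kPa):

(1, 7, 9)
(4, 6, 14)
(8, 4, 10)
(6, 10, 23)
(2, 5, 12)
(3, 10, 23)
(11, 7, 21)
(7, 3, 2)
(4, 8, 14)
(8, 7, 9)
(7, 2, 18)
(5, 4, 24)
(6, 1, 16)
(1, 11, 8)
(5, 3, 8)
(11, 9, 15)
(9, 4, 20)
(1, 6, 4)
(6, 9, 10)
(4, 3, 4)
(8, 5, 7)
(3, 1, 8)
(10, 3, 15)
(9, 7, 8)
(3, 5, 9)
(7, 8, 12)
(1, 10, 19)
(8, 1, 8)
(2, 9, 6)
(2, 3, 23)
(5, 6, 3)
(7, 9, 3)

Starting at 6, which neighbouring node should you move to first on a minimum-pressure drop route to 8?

Compare a few routes:
6–9–7–8: 10+8+12 = 30
6–1–7–8: 16+9+12 = 37
6–9–4–8: 10+20+14 = 44
6–1–11–7–8: 16+8+21+12 = 57
Cheapest is 6–9–7–8 at 30 kPa.
So from 6 the first move is to 9.

9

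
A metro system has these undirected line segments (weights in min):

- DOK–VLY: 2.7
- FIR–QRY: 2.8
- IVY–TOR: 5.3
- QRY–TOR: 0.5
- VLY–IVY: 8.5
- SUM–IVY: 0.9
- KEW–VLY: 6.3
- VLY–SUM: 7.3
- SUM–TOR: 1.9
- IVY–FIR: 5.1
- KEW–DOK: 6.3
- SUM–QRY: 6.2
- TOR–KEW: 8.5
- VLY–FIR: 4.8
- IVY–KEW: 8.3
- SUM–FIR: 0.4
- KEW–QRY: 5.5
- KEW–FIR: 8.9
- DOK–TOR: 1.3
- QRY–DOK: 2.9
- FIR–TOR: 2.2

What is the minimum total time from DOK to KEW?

6.3 min

Settle nodes by increasing distance from DOK:
DOK: 0
TOR: 1.3  (via DOK)
QRY: 1.8  (via TOR)
VLY: 2.7  (via DOK)
SUM: 3.2  (via TOR)
FIR: 3.5  (via TOR)
IVY: 4.1  (via SUM)
KEW: 6.3  (via DOK)
Shortest route: DOK → KEW = 6.3 min.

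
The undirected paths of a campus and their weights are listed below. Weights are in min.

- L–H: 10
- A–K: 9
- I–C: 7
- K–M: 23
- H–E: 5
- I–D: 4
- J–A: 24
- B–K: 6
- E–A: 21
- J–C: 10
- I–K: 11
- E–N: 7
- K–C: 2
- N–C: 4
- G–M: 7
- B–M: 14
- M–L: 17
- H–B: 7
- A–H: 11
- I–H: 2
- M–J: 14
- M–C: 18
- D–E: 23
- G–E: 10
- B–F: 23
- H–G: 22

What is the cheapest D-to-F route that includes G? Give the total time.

Shortest D→G: D → I → H → E → G = 21
Best G to F: G → M → B → F costing 44
Total via G: 21 + 44 = 65 min.

65 min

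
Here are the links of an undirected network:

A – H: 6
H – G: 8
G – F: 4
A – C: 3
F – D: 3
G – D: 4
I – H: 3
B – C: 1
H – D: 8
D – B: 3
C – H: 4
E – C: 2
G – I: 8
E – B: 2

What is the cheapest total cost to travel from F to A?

Running Dijkstra from F:
F: 0
D: 3  (via F)
G: 4  (via F)
B: 6  (via D)
C: 7  (via B)
E: 8  (via B)
A: 10  (via C)
Shortest route: F–D–B–C–A = 10.

10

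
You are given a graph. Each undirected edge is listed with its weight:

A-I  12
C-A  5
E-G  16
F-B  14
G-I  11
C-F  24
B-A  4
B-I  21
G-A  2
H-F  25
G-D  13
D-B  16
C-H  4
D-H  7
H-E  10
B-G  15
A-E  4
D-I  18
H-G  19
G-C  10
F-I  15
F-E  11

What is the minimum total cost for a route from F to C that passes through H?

25

Shortest F→H: F–E–H = 21
Best H to C: H–C costing 4
Total via H: 21 + 4 = 25.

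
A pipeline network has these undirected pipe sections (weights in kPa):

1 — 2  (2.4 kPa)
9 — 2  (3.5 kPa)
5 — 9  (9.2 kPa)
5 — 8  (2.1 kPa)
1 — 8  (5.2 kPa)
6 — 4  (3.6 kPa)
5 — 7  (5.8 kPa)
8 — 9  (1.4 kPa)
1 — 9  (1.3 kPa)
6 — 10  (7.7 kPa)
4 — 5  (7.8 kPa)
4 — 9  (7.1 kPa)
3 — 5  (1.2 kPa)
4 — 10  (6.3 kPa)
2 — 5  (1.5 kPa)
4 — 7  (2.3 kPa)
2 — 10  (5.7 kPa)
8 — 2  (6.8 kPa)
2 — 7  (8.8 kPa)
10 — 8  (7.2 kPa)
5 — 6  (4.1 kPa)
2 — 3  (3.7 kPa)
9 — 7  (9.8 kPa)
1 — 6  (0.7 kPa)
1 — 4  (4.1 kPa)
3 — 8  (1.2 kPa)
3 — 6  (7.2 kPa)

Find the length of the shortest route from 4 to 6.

3.6 kPa

Compare a few routes:
4–6: 3.6 = 3.6
4–1–6: 4.1+0.7 = 4.8
The minimum is 3.6 kPa via 4–6.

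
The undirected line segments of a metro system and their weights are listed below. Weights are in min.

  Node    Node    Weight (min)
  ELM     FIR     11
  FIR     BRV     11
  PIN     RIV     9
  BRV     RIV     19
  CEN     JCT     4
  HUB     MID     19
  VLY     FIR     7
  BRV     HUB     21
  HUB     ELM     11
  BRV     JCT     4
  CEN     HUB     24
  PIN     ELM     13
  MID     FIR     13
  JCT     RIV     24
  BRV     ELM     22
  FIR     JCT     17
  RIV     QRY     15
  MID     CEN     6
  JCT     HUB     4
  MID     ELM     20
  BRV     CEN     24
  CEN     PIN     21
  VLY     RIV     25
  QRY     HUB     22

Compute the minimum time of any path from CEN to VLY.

Candidate routes:
CEN - MID - FIR - VLY: 6+13+7 = 26
CEN - JCT - HUB - ELM - FIR - VLY: 4+4+11+11+7 = 37
CEN - JCT - FIR - VLY: 4+17+7 = 28
Cheapest is CEN - MID - FIR - VLY at 26 min.

26 min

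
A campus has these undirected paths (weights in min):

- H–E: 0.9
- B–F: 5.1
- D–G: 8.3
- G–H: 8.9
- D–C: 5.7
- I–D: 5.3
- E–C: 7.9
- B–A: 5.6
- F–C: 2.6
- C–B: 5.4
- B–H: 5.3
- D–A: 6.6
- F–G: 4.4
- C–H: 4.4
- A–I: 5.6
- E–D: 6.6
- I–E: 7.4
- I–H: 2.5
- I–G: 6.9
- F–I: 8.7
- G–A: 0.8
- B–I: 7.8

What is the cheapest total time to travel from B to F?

Running Dijkstra from B:
B: 0
F: 5.1  (via B)
Shortest route: B → F = 5.1 min.

5.1 min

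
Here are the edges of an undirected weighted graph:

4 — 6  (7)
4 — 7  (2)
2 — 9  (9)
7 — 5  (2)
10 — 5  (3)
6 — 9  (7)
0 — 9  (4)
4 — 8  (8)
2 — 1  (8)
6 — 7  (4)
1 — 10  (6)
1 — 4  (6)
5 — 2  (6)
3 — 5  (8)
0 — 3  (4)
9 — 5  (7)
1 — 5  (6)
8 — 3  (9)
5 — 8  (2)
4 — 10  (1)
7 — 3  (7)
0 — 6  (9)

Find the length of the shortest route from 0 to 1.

Running Dijkstra from 0:
0: 0
3: 4  (via 0)
9: 4  (via 0)
6: 9  (via 0)
5: 11  (via 9)
7: 11  (via 3)
2: 13  (via 9)
4: 13  (via 7)
8: 13  (via 3)
10: 14  (via 5)
1: 17  (via 5)
Shortest route: 0 → 9 → 5 → 1 = 17.

17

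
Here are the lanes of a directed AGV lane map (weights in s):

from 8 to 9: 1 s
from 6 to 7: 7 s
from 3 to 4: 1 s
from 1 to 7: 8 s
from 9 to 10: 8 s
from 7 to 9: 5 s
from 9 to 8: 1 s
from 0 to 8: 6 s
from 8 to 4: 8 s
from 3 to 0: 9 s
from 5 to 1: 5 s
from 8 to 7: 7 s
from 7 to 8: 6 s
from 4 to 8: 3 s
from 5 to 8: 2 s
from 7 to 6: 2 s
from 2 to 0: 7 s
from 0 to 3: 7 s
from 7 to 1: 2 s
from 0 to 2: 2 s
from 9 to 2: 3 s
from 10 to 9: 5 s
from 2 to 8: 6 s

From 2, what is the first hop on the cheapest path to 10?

8

Candidate routes:
2 → 8 → 7 → 9 → 10: 6+7+5+8 = 26
2 → 0 → 3 → 4 → 8 → 9 → 10: 7+7+1+3+1+8 = 27
2 → 8 → 9 → 10: 6+1+8 = 15
2 → 0 → 8 → 9 → 10: 7+6+1+8 = 22
Cheapest is 2 → 8 → 9 → 10 at 15 s.
So from 2 the first move is to 8.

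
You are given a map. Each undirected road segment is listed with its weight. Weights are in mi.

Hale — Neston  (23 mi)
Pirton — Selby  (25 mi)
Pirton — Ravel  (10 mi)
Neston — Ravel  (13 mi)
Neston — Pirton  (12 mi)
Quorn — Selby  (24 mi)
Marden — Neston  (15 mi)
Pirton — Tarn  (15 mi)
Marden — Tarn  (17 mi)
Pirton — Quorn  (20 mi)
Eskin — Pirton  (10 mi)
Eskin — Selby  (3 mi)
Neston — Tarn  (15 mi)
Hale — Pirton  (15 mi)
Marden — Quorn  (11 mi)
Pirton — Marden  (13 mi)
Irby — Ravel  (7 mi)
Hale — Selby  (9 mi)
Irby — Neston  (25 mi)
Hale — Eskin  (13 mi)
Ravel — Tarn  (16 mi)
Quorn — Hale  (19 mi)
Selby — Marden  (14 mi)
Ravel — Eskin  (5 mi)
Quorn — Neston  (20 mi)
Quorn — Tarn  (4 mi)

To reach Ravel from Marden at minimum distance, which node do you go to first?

Selby

Enumerating some paths:
Marden → Neston → Ravel: 15+13 = 28
Marden → Pirton → Ravel: 13+10 = 23
Marden → Pirton → Eskin → Ravel: 13+10+5 = 28
Marden → Selby → Eskin → Ravel: 14+3+5 = 22
The minimum is 22 mi via Marden → Selby → Eskin → Ravel.
So from Marden the first move is to Selby.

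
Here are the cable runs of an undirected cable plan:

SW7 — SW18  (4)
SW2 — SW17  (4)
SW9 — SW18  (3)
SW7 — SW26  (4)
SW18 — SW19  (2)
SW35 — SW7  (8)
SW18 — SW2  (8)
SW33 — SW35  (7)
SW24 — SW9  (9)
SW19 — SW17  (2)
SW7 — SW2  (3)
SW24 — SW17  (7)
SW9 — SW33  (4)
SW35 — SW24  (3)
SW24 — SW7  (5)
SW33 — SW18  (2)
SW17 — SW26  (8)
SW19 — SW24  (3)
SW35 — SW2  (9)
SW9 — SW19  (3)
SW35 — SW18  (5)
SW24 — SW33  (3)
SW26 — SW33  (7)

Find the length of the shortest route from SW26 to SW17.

Shortest distances from SW26:
SW26: 0
SW7: 4  (via SW26)
SW2: 7  (via SW7)
SW33: 7  (via SW26)
SW18: 8  (via SW7)
SW17: 8  (via SW26)
Shortest route: SW26 → SW17 = 8.

8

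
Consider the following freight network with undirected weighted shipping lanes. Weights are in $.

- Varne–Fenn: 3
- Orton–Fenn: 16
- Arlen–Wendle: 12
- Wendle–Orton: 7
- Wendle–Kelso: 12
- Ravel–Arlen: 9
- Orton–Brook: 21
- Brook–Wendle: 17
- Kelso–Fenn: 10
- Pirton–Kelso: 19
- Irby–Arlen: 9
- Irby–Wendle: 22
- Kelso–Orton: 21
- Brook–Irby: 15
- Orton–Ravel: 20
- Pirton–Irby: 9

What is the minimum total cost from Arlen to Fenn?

Running Dijkstra from Arlen:
Arlen: 0
Irby: 9  (via Arlen)
Ravel: 9  (via Arlen)
Wendle: 12  (via Arlen)
Pirton: 18  (via Irby)
Orton: 19  (via Wendle)
Kelso: 24  (via Wendle)
Brook: 24  (via Irby)
Fenn: 34  (via Kelso)
Shortest route: Arlen–Wendle–Kelso–Fenn = $34.

$34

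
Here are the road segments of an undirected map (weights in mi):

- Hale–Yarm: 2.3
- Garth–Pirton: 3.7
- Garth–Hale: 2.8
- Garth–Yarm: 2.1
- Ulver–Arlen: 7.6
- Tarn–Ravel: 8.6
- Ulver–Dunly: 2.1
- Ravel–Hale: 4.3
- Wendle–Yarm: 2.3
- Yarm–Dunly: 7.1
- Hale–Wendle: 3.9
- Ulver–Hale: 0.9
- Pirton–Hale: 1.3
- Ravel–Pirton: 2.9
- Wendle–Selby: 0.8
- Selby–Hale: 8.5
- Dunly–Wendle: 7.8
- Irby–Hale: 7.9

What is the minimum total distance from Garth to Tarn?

15.2 mi

Enumerating some paths:
Garth → Pirton → Ravel → Tarn: 3.7+2.9+8.6 = 15.2
Garth → Yarm → Hale → Pirton → Ravel → Tarn: 2.1+2.3+1.3+2.9+8.6 = 17.2
Garth → Hale → Pirton → Ravel → Tarn: 2.8+1.3+2.9+8.6 = 15.6
Garth → Hale → Ravel → Tarn: 2.8+4.3+8.6 = 15.7
The minimum is 15.2 mi via Garth → Pirton → Ravel → Tarn.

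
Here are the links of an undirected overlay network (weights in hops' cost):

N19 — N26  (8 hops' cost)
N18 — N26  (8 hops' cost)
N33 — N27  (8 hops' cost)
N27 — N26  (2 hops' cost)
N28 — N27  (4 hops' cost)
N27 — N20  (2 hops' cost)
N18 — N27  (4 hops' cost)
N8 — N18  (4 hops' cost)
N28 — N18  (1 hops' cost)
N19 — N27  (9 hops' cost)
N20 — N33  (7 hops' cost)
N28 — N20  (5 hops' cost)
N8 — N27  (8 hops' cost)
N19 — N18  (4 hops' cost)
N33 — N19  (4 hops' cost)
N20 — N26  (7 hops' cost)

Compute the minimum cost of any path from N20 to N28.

5 hops' cost

Compare a few routes:
N20 → N28: 5 = 5
N20 → N27 → N18 → N28: 2+4+1 = 7
N20 → N27 → N28: 2+4 = 6
The minimum is 5 hops' cost via N20 → N28.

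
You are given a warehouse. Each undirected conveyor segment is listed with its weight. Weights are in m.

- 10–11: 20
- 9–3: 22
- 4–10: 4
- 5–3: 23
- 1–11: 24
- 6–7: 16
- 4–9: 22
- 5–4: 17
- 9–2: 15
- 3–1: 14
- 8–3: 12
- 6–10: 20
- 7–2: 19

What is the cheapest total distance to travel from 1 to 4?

Shortest distances from 1:
1: 0
3: 14  (via 1)
11: 24  (via 1)
8: 26  (via 3)
9: 36  (via 3)
5: 37  (via 3)
10: 44  (via 11)
4: 48  (via 10)
Shortest route: 1 → 11 → 10 → 4 = 48 m.

48 m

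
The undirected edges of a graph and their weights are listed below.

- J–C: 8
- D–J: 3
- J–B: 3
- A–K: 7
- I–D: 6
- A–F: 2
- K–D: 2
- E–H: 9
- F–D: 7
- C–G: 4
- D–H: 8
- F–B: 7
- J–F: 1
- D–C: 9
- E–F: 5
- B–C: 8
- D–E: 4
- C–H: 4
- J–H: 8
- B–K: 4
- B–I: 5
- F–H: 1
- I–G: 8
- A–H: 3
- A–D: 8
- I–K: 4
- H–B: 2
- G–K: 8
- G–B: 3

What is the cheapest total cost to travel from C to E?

10

Settle nodes by increasing distance from C:
C: 0
G: 4  (via C)
H: 4  (via C)
F: 5  (via H)
B: 6  (via H)
J: 6  (via F)
A: 7  (via H)
D: 9  (via C)
E: 10  (via F)
Shortest route: C–H–F–E = 10.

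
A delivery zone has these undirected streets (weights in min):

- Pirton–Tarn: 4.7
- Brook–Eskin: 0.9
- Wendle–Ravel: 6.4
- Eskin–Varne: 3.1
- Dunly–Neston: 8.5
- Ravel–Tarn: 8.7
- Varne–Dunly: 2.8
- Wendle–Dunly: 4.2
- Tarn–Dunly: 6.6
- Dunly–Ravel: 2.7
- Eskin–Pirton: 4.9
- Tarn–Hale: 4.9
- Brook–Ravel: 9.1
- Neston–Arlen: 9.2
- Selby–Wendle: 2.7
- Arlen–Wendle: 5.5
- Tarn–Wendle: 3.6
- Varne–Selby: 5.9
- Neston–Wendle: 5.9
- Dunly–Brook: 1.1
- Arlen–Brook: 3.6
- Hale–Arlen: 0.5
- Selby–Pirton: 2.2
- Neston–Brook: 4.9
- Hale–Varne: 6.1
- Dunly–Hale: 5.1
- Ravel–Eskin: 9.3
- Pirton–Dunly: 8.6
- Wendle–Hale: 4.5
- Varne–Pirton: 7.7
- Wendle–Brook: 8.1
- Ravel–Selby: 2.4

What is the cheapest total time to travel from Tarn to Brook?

Candidate routes:
Tarn - Dunly - Brook: 6.6+1.1 = 7.7
Tarn - Wendle - Dunly - Brook: 3.6+4.2+1.1 = 8.9
Tarn - Hale - Arlen - Brook: 4.9+0.5+3.6 = 9
The minimum is 7.7 min via Tarn - Dunly - Brook.

7.7 min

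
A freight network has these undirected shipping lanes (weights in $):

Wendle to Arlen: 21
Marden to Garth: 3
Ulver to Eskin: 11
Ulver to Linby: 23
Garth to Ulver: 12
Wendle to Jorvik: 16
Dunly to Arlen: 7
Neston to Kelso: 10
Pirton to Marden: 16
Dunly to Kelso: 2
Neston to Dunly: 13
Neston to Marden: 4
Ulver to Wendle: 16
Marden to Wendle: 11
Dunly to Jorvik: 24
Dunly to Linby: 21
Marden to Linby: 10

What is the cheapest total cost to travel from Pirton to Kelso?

Candidate routes:
Pirton–Marden–Neston–Kelso: 16+4+10 = 30
Pirton–Marden–Neston–Dunly–Kelso: 16+4+13+2 = 35
The minimum is $30 via Pirton–Marden–Neston–Kelso.

$30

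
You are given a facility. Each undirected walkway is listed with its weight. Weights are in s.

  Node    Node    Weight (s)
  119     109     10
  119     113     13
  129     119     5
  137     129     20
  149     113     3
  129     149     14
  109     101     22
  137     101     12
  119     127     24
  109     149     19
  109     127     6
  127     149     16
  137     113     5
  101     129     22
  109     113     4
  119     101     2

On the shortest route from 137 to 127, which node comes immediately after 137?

Compare a few routes:
137–113–109–127: 5+4+6 = 15
137–101–119–109–127: 12+2+10+6 = 30
137–113–149–127: 5+3+16 = 24
The minimum is 15 s via 137–113–109–127.
So from 137 the first move is to 113.

113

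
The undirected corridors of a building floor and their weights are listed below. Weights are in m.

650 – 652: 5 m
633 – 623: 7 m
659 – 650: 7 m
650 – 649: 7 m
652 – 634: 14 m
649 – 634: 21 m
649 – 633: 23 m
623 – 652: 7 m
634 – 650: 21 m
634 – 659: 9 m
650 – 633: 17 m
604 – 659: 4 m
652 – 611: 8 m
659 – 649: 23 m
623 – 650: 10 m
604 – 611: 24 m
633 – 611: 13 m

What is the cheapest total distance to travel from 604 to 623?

Enumerating some paths:
604 - 659 - 650 - 652 - 623: 4+7+5+7 = 23
604 - 659 - 634 - 652 - 623: 4+9+14+7 = 34
604 - 659 - 650 - 623: 4+7+10 = 21
Cheapest is 604 - 659 - 650 - 623 at 21 m.

21 m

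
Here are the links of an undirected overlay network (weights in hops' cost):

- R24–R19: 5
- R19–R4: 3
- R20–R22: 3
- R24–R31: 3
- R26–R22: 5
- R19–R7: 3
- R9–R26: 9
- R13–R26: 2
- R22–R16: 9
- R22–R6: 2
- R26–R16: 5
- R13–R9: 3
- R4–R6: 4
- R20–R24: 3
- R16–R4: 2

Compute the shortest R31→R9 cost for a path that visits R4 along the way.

23 hops' cost

Shortest R31→R4: R31–R24–R19–R4 = 11
Best R4 to R9: R4–R16–R26–R13–R9 costing 12
Total via R4: 11 + 12 = 23 hops' cost.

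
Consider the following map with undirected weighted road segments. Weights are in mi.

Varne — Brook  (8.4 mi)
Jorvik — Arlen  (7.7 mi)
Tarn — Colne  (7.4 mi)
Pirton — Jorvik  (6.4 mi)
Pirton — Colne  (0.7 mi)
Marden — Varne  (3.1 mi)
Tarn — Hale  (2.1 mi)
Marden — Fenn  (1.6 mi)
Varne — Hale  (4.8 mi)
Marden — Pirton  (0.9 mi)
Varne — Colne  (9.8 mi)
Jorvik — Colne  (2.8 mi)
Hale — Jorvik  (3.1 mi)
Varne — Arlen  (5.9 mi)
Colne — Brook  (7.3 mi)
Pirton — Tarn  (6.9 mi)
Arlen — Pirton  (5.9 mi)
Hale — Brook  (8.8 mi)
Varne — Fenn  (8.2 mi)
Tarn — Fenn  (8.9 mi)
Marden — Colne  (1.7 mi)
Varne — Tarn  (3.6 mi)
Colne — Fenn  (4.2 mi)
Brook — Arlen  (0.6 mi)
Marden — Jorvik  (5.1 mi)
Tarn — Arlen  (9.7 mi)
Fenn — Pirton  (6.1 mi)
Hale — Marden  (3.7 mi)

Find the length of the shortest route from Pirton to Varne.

Running Dijkstra from Pirton:
Pirton: 0
Colne: 0.7  (via Pirton)
Marden: 0.9  (via Pirton)
Fenn: 2.5  (via Marden)
Jorvik: 3.5  (via Colne)
Varne: 4  (via Marden)
Shortest route: Pirton → Marden → Varne = 4 mi.

4 mi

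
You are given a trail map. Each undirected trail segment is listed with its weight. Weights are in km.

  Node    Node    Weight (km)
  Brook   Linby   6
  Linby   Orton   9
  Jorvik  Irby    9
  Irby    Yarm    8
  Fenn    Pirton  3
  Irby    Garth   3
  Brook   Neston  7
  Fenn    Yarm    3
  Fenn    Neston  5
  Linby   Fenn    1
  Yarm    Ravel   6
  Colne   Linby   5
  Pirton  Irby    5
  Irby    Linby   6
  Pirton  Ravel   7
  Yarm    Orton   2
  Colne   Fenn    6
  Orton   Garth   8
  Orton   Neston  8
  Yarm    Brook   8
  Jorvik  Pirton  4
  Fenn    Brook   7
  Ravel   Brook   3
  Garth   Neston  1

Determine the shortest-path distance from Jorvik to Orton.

12 km

Candidate routes:
Jorvik - Pirton - Fenn - Linby - Orton: 4+3+1+9 = 17
Jorvik - Pirton - Fenn - Yarm - Orton: 4+3+3+2 = 12
Cheapest is Jorvik - Pirton - Fenn - Yarm - Orton at 12 km.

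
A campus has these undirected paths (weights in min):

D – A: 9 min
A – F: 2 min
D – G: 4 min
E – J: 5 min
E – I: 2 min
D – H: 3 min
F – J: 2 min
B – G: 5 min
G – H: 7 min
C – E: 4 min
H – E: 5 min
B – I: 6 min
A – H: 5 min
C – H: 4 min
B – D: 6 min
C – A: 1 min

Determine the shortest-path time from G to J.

Candidate routes:
G - H - A - F - J: 7+5+2+2 = 16
G - H - E - J: 7+5+5 = 17
G - D - A - F - J: 4+9+2+2 = 17
G - D - H - E - J: 4+3+5+5 = 17
The minimum is 16 min via G - H - A - F - J.

16 min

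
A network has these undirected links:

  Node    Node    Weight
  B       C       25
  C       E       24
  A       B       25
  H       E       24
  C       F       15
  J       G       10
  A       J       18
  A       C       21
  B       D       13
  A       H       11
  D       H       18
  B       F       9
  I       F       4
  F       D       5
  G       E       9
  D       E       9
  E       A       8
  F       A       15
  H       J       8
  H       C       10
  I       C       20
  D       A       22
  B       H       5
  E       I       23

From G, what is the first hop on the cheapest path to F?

Candidate routes:
G → J → H → B → F: 10+8+5+9 = 32
G → E → D → F: 9+9+5 = 23
G → E → A → F: 9+8+15 = 32
The minimum is 23 via G → E → D → F.
So from G the first move is to E.

E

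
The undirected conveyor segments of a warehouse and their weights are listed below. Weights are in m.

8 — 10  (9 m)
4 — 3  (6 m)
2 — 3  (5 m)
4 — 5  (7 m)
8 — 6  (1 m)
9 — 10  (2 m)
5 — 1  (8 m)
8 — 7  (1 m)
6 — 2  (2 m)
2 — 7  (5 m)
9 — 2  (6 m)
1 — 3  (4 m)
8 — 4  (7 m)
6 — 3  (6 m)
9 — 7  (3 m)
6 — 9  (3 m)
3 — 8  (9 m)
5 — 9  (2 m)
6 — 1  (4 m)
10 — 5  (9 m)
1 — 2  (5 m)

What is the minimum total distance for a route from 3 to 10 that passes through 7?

Best 3 to 7: 3–6–8–7 costing 8
Best 7 to 10: 7–9–10 costing 5
Total via 7: 8 + 5 = 13 m.

13 m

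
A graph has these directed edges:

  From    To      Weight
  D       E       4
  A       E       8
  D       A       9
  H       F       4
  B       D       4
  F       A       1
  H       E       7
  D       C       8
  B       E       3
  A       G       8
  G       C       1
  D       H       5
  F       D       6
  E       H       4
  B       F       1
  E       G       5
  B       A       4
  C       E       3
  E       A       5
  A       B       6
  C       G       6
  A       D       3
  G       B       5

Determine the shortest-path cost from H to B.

Shortest distances from H:
H: 0
F: 4  (via H)
A: 5  (via F)
E: 7  (via H)
D: 8  (via A)
B: 11  (via A)
Shortest route: H → F → A → B = 11.

11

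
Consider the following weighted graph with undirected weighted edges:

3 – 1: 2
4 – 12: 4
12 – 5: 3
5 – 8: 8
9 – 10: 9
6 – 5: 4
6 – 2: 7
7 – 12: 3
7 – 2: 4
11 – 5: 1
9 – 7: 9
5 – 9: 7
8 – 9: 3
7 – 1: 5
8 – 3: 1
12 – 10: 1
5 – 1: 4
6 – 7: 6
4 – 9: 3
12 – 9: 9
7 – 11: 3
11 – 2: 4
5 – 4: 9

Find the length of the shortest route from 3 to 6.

10

Settle nodes by increasing distance from 3:
3: 0
8: 1  (via 3)
1: 2  (via 3)
9: 4  (via 8)
5: 6  (via 1)
4: 7  (via 9)
7: 7  (via 1)
11: 7  (via 5)
12: 9  (via 5)
6: 10  (via 5)
Shortest route: 3–1–5–6 = 10.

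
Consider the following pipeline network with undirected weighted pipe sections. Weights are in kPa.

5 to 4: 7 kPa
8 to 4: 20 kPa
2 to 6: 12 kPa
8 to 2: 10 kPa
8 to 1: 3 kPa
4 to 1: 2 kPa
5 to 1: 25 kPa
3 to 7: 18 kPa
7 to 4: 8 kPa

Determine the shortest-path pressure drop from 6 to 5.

Shortest distances from 6:
6: 0
2: 12  (via 6)
8: 22  (via 2)
1: 25  (via 8)
4: 27  (via 1)
5: 34  (via 4)
Shortest route: 6–2–8–1–4–5 = 34 kPa.

34 kPa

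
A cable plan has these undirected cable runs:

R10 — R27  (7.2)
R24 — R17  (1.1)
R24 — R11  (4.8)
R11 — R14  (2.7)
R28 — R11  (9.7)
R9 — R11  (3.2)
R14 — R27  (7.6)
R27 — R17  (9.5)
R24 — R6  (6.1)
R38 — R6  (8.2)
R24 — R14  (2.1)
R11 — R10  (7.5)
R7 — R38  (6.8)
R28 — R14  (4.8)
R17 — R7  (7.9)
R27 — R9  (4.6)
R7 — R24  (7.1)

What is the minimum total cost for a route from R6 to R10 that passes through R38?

34.4

Shortest R6→R38: R6–R38 = 8.2
Best R38 to R10: R38–R7–R24–R11–R10 costing 26.2
Total via R38: 8.2 + 26.2 = 34.4.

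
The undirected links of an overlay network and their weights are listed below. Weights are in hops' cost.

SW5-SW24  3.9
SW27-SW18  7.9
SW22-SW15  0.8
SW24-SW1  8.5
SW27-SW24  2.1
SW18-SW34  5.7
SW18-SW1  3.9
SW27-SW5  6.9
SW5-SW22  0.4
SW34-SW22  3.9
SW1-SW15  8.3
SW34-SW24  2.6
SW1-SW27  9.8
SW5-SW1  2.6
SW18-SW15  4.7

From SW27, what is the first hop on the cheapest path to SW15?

SW24

Compare a few routes:
SW27–SW5–SW22–SW15: 6.9+0.4+0.8 = 8.1
SW27–SW24–SW5–SW22–SW15: 2.1+3.9+0.4+0.8 = 7.2
SW27–SW24–SW34–SW22–SW15: 2.1+2.6+3.9+0.8 = 9.4
Cheapest is SW27–SW24–SW5–SW22–SW15 at 7.2 hops' cost.
So from SW27 the first move is to SW24.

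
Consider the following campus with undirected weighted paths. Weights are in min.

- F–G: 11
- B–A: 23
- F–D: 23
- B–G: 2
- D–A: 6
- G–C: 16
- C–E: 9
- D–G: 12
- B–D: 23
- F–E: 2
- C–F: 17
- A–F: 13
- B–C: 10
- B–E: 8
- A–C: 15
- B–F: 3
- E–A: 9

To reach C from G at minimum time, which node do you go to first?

Compare a few routes:
G → C: 16 = 16
G → B → C: 2+10 = 12
G → B → F → E → C: 2+3+2+9 = 16
The minimum is 12 min via G → B → C.
So from G the first move is to B.

B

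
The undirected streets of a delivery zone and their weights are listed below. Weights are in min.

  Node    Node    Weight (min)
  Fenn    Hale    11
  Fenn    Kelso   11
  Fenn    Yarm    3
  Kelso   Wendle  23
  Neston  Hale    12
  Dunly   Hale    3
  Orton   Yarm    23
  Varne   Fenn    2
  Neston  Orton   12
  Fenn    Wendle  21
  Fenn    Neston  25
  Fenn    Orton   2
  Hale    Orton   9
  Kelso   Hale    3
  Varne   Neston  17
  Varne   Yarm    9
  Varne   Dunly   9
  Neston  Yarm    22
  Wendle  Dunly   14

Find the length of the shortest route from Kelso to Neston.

Running Dijkstra from Kelso:
Kelso: 0
Hale: 3  (via Kelso)
Dunly: 6  (via Hale)
Fenn: 11  (via Kelso)
Orton: 12  (via Hale)
Varne: 13  (via Fenn)
Yarm: 14  (via Fenn)
Neston: 15  (via Hale)
Shortest route: Kelso–Hale–Neston = 15 min.

15 min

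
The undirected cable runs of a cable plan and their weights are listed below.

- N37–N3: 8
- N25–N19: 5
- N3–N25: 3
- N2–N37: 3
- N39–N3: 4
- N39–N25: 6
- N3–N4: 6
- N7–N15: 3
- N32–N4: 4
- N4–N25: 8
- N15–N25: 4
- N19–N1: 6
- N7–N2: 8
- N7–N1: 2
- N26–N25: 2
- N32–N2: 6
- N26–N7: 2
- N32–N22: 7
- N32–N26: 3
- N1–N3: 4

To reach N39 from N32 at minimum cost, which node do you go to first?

Candidate routes:
N32 → N26 → N7 → N1 → N3 → N39: 3+2+2+4+4 = 15
N32 → N4 → N3 → N39: 4+6+4 = 14
N32 → N26 → N25 → N3 → N39: 3+2+3+4 = 12
N32 → N26 → N25 → N39: 3+2+6 = 11
The minimum is 11 via N32 → N26 → N25 → N39.
So from N32 the first move is to N26.

N26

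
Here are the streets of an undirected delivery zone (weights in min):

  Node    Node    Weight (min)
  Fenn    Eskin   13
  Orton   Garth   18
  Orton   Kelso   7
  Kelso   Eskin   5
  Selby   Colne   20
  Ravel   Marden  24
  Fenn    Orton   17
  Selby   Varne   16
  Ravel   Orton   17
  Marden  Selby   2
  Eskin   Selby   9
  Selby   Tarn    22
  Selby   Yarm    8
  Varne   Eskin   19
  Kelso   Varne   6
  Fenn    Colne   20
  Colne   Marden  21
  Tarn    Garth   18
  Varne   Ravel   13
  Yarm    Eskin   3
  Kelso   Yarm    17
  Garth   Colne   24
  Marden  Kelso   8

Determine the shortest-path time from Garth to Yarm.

33 min

Running Dijkstra from Garth:
Garth: 0
Orton: 18  (via Garth)
Tarn: 18  (via Garth)
Colne: 24  (via Garth)
Kelso: 25  (via Orton)
Eskin: 30  (via Kelso)
Varne: 31  (via Kelso)
Yarm: 33  (via Eskin)
Shortest route: Garth–Orton–Kelso–Eskin–Yarm = 33 min.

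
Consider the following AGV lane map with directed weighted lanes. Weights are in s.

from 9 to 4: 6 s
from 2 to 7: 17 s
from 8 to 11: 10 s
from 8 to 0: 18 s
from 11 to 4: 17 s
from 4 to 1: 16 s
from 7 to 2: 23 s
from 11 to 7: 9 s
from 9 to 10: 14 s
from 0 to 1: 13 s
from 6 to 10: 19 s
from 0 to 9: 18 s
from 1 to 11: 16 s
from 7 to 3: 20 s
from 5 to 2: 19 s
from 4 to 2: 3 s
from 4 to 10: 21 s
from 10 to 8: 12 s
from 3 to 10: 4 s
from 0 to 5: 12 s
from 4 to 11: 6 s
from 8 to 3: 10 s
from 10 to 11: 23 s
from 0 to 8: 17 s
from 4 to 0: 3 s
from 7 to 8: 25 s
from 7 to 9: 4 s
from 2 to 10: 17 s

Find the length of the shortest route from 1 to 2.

36 s

Candidate routes:
1 - 11 - 7 - 9 - 4 - 2: 16+9+4+6+3 = 38
1 - 11 - 4 - 2: 16+17+3 = 36
The minimum is 36 s via 1 - 11 - 4 - 2.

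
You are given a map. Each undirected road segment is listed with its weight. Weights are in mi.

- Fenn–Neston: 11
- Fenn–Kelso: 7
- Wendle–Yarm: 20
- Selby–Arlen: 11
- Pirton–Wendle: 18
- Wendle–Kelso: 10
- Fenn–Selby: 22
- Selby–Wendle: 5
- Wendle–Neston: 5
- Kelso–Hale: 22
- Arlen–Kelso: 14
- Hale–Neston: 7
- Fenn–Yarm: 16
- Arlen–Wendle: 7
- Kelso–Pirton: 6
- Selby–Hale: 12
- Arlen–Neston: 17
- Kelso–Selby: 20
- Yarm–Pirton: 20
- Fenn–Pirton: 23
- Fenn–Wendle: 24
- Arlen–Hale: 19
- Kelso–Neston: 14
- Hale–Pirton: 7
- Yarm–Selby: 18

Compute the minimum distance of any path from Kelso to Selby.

15 mi

Compare a few routes:
Kelso → Wendle → Selby: 10+5 = 15
Kelso → Selby: 20 = 20
Kelso → Neston → Wendle → Selby: 14+5+5 = 24
The minimum is 15 mi via Kelso → Wendle → Selby.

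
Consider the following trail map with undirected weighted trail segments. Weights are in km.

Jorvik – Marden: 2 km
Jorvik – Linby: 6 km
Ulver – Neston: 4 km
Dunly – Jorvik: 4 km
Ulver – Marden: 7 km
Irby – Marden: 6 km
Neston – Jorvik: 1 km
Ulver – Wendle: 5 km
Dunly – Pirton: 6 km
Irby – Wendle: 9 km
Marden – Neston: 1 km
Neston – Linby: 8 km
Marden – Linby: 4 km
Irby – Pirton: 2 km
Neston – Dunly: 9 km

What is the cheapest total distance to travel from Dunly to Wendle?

Candidate routes:
Dunly → Jorvik → Marden → Neston → Ulver → Wendle: 4+2+1+4+5 = 16
Dunly → Jorvik → Neston → Ulver → Wendle: 4+1+4+5 = 14
The minimum is 14 km via Dunly → Jorvik → Neston → Ulver → Wendle.

14 km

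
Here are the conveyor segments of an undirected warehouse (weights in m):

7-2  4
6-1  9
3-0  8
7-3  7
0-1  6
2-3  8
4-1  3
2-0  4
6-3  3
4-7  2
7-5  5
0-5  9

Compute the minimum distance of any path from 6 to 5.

Shortest distances from 6:
6: 0
3: 3  (via 6)
1: 9  (via 6)
7: 10  (via 3)
0: 11  (via 3)
2: 11  (via 3)
4: 12  (via 1)
5: 15  (via 7)
Shortest route: 6–3–7–5 = 15 m.

15 m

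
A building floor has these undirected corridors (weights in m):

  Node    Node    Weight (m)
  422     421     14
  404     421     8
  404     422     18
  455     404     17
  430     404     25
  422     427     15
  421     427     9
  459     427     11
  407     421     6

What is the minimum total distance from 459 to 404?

Compare a few routes:
459–427–421–404: 11+9+8 = 28
459–427–422–404: 11+15+18 = 44
The minimum is 28 m via 459–427–421–404.

28 m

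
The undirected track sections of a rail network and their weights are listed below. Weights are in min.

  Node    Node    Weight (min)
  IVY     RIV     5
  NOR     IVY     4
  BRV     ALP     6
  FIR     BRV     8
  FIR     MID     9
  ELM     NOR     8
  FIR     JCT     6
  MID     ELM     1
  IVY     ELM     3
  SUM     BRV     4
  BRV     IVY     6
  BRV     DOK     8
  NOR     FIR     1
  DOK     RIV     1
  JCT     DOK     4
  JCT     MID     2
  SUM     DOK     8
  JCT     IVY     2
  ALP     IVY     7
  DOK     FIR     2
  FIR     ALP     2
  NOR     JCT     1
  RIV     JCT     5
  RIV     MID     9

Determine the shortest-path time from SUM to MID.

14 min

Candidate routes:
SUM–DOK–RIV–JCT–MID: 8+1+5+2 = 16
SUM–DOK–JCT–MID: 8+4+2 = 14
The minimum is 14 min via SUM–DOK–JCT–MID.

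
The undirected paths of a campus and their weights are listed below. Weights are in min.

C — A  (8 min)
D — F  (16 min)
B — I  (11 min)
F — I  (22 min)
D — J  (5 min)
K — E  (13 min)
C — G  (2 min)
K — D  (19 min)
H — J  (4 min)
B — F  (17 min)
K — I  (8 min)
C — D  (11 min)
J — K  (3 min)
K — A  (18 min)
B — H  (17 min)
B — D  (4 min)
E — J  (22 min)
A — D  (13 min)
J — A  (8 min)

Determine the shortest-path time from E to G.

34 min

Settle nodes by increasing distance from E:
E: 0
K: 13  (via E)
J: 16  (via K)
H: 20  (via J)
D: 21  (via J)
I: 21  (via K)
A: 24  (via J)
B: 25  (via D)
C: 32  (via D)
G: 34  (via C)
Shortest route: E–K–J–D–C–G = 34 min.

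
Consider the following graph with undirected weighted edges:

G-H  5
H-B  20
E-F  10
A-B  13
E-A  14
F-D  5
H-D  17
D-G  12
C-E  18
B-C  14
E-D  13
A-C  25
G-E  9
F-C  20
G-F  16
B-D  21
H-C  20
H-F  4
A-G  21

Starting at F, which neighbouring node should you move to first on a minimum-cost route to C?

Compare a few routes:
F–H–C: 4+20 = 24
F–C: 20 = 20
The minimum is 20 via F–C.
So from F the first move is to C.

C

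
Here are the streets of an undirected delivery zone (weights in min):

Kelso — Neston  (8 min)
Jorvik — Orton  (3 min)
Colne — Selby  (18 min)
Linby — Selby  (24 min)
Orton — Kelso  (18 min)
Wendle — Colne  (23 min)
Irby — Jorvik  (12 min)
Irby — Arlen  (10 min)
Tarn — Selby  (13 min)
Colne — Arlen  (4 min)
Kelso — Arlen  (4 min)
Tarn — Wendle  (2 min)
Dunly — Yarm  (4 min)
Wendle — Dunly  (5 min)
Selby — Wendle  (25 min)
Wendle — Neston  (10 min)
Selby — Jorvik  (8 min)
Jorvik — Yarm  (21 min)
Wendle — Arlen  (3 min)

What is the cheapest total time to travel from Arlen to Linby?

Settle nodes by increasing distance from Arlen:
Arlen: 0
Wendle: 3  (via Arlen)
Colne: 4  (via Arlen)
Kelso: 4  (via Arlen)
Tarn: 5  (via Wendle)
Dunly: 8  (via Wendle)
Irby: 10  (via Arlen)
Neston: 12  (via Kelso)
Yarm: 12  (via Dunly)
Selby: 18  (via Tarn)
Orton: 22  (via Kelso)
Jorvik: 22  (via Irby)
Linby: 42  (via Selby)
Shortest route: Arlen–Wendle–Tarn–Selby–Linby = 42 min.

42 min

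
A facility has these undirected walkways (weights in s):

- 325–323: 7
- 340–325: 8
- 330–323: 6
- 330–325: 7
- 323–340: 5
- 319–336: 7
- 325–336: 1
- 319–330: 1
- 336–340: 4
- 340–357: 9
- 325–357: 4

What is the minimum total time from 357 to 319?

12 s

Enumerating some paths:
357 → 325 → 336 → 319: 4+1+7 = 12
357 → 325 → 323 → 330 → 319: 4+7+6+1 = 18
Cheapest is 357 → 325 → 336 → 319 at 12 s.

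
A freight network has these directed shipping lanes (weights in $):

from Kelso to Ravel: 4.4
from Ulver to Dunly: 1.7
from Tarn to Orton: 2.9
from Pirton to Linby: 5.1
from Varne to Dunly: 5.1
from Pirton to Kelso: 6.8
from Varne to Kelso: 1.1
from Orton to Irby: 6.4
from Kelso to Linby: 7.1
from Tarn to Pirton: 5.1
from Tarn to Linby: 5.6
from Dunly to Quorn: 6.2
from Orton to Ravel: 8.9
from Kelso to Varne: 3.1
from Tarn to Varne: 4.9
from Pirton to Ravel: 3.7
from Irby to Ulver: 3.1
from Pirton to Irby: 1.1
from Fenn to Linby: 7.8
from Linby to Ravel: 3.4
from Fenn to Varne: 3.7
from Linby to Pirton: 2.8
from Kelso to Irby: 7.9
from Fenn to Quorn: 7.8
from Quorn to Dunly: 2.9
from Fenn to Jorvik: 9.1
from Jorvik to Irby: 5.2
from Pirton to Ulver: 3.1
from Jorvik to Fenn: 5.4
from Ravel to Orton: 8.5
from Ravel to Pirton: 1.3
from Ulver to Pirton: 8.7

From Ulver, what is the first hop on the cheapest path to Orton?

Pirton

Compare a few routes:
Ulver–Pirton–Kelso–Ravel–Orton: 8.7+6.8+4.4+8.5 = 28.4
Ulver–Pirton–Ravel–Orton: 8.7+3.7+8.5 = 20.9
Ulver–Pirton–Kelso–Linby–Ravel–Orton: 8.7+6.8+7.1+3.4+8.5 = 34.5
Ulver–Pirton–Linby–Ravel–Orton: 8.7+5.1+3.4+8.5 = 25.7
The minimum is $20.9 via Ulver–Pirton–Ravel–Orton.
So from Ulver the first move is to Pirton.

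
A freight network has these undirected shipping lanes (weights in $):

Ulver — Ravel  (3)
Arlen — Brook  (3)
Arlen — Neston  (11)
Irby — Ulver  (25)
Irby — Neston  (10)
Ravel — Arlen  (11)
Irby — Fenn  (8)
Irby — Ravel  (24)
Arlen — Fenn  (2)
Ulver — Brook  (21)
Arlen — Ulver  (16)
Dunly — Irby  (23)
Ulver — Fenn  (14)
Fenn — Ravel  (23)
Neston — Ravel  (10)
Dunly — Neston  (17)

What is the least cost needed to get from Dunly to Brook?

$31

Shortest distances from Dunly:
Dunly: 0
Neston: 17  (via Dunly)
Irby: 23  (via Dunly)
Ravel: 27  (via Neston)
Arlen: 28  (via Neston)
Fenn: 30  (via Arlen)
Ulver: 30  (via Ravel)
Brook: 31  (via Arlen)
Shortest route: Dunly–Neston–Arlen–Brook = $31.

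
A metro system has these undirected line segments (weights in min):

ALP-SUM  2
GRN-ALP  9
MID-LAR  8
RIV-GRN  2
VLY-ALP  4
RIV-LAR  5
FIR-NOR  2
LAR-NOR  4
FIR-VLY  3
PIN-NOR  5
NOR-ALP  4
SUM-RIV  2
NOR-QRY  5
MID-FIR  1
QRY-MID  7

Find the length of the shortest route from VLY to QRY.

10 min

Settle nodes by increasing distance from VLY:
VLY: 0
FIR: 3  (via VLY)
MID: 4  (via FIR)
ALP: 4  (via VLY)
NOR: 5  (via FIR)
SUM: 6  (via ALP)
RIV: 8  (via SUM)
LAR: 9  (via NOR)
GRN: 10  (via RIV)
QRY: 10  (via NOR)
Shortest route: VLY → FIR → NOR → QRY = 10 min.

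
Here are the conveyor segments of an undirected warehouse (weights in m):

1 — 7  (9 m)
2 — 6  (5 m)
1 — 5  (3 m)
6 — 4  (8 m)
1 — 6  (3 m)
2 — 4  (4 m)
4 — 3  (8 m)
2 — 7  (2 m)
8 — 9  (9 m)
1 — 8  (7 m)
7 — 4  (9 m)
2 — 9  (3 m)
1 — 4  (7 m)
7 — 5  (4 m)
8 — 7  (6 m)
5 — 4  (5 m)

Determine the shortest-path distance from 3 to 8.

20 m

Running Dijkstra from 3:
3: 0
4: 8  (via 3)
2: 12  (via 4)
5: 13  (via 4)
7: 14  (via 2)
1: 15  (via 4)
9: 15  (via 2)
6: 16  (via 4)
8: 20  (via 7)
Shortest route: 3–4–2–7–8 = 20 m.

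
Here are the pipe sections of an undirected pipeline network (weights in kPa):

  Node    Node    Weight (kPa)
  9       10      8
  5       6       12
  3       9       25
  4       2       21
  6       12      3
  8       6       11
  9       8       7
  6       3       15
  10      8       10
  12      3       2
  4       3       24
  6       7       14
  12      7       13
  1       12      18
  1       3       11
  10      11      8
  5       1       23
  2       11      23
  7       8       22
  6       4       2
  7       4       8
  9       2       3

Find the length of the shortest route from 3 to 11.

34 kPa

Settle nodes by increasing distance from 3:
3: 0
12: 2  (via 3)
6: 5  (via 12)
4: 7  (via 6)
1: 11  (via 3)
7: 15  (via 12)
8: 16  (via 6)
5: 17  (via 6)
9: 23  (via 8)
2: 26  (via 9)
10: 26  (via 8)
11: 34  (via 10)
Shortest route: 3–12–6–8–10–11 = 34 kPa.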